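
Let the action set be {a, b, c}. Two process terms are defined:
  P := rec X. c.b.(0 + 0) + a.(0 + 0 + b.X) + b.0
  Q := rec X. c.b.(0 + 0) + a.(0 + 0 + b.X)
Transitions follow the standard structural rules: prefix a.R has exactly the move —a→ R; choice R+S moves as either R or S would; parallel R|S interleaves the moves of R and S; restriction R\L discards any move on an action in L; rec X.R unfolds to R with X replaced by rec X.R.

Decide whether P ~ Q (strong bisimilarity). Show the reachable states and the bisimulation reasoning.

P ≁ Q

LTS(P): 5 reachable states
  u0 = rec X. c.b.(0 + 0) + a.(0 + 0 + b.X) + b.0 | -a-> u1, -b-> u2, -c-> u3
  u1 = 0 + 0 + b.(rec X. c.b.(0 + 0) + a.(0 + 0 + b.X) + b.0) | -b-> u0
  u2 = 0 | (no moves)
  u3 = b.(0 + 0) | -b-> u4
  u4 = 0 + 0 | (no moves)
LTS(Q): 4 reachable states
  v0 = rec X. c.b.(0 + 0) + a.(0 + 0 + b.X) | -a-> v1, -c-> v2
  v1 = 0 + 0 + b.(rec X. c.b.(0 + 0) + a.(0 + 0 + b.X)) | -b-> v0
  v2 = b.(0 + 0) | -b-> v3
  v3 = 0 + 0 | (no moves)
Coarsest stable partition (strong bisimilarity classes):
  B0 = {u0}
  B1 = {u1}
  B2 = {u3, v2}
  B3 = {u2, u4, v3}
  B4 = {v0}
  B5 = {v1}
u0 ∈ B0, v0 ∈ B4 → different blocks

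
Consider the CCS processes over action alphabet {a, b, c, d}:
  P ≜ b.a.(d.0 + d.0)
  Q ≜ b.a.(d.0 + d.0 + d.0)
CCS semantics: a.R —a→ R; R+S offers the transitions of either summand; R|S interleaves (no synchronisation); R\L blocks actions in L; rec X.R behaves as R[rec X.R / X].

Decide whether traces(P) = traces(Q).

P's transition system — 4 states:
  p0 = b.a.(d.0 + d.0) has moves =b=> p1
  p1 = a.(d.0 + d.0) has moves =a=> p2
  p2 = d.0 + d.0 has moves =d=> p3
  p3 = 0 has moves (no moves)
Q's transition system — 4 states:
  q0 = b.a.(d.0 + d.0 + d.0) has moves =b=> q1
  q1 = a.(d.0 + d.0 + d.0) has moves =a=> q2
  q2 = d.0 + d.0 + d.0 has moves =d=> q3
  q3 = 0 has moves (no moves)
Coarsest stable partition (strong bisimilarity classes):
  B0 = {p0, q0}
  B1 = {p1, q1}
  B2 = {p2, q2}
  B3 = {p3, q3}
p0 ∈ B0, q0 ∈ B0 → same block
Bisimilar ⇒ trace-equivalent.

YES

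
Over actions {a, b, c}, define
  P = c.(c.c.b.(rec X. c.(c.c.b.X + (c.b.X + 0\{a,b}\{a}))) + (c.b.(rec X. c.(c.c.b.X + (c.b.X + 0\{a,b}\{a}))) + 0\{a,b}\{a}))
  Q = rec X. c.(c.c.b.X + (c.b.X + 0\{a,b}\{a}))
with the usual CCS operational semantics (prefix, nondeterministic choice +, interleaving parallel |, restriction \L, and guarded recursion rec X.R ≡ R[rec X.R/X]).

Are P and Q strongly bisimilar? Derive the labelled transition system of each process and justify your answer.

LTS(P): 5 reachable states
  m0 = c.(c.c.b.(rec X. c.(c.c.b.X + (c.b.X + 0\{a,b}\{a}))) + (c.b.(rec X. c.(c.c.b.X + (c.b.X + 0\{a,b}\{a}))) + 0\{a,b}\{a})) ⊢ -c-> m1
  m1 = c.c.b.(rec X. c.(c.c.b.X + (c.b.X + 0\{a,b}\{a}))) + (c.b.(rec X. c.(c.c.b.X + (c.b.X + 0\{a,b}\{a}))) + 0\{a,b}\{a}) ⊢ -c-> m2, -c-> m3
  m2 = b.(rec X. c.(c.c.b.X + (c.b.X + 0\{a,b}\{a}))) ⊢ -b-> m4
  m3 = c.b.(rec X. c.(c.c.b.X + (c.b.X + 0\{a,b}\{a}))) ⊢ -c-> m2
  m4 = rec X. c.(c.c.b.X + (c.b.X + 0\{a,b}\{a})) ⊢ -c-> m1
LTS(Q): 4 reachable states
  n0 = rec X. c.(c.c.b.X + (c.b.X + 0\{a,b}\{a})) ⊢ -c-> n1
  n1 = c.c.b.(rec X. c.(c.c.b.X + (c.b.X + 0\{a,b}\{a}))) + (c.b.(rec X. c.(c.c.b.X + (c.b.X + 0\{a,b}\{a}))) + 0\{a,b}\{a}) ⊢ -c-> n2, -c-> n3
  n2 = b.(rec X. c.(c.c.b.X + (c.b.X + 0\{a,b}\{a}))) ⊢ -b-> n0
  n3 = c.b.(rec X. c.(c.c.b.X + (c.b.X + 0\{a,b}\{a}))) ⊢ -c-> n2
Bisimilarity quotient blocks:
  B0 = {m0, m4, n0}
  B1 = {m1, n1}
  B2 = {m2, n2}
  B3 = {m3, n3}
m0 ∈ B0, n0 ∈ B0 → same block

YES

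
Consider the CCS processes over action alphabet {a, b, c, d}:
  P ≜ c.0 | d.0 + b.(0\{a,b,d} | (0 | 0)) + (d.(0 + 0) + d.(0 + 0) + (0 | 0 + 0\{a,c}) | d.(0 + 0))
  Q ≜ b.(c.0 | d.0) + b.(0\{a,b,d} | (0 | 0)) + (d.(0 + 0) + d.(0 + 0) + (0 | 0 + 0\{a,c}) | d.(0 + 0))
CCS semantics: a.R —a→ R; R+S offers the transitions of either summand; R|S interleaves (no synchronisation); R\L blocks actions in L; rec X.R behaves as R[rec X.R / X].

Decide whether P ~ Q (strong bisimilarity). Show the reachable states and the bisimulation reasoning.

NO

P's transition system — 7 states:
  p0 = c.0 | d.0 + b.(0\{a,b,d} | (0 | 0)) + (d.(0 + 0) + d.(0 + 0) + (0 | 0 + 0\{a,c}) | d.(0 + 0)) | -b-> p1, -c-> p2, -d-> p3, -d-> p4, -d-> p5
  p1 = 0\{a,b,d} | (0 | 0) | deadlocked
  p2 = 0 | d.0 | -d-> p6
  p3 = (0 | 0 + 0\{a,c}) | (0 + 0) | deadlocked
  p4 = 0 + 0 | deadlocked
  p5 = c.0 | 0 | -c-> p6
  p6 = 0 | 0 | deadlocked
Q's transition system — 8 states:
  q0 = b.(c.0 | d.0) + b.(0\{a,b,d} | (0 | 0)) + (d.(0 + 0) + d.(0 + 0) + (0 | 0 + 0\{a,c}) | d.(0 + 0)) | -b-> q1, -b-> q2, -d-> q3, -d-> q4
  q1 = 0\{a,b,d} | (0 | 0) | deadlocked
  q2 = c.0 | d.0 | -c-> q5, -d-> q6
  q3 = (0 | 0 + 0\{a,c}) | (0 + 0) | deadlocked
  q4 = 0 + 0 | deadlocked
  q5 = 0 | d.0 | -d-> q7
  q6 = c.0 | 0 | -c-> q7
  q7 = 0 | 0 | deadlocked
Partition-refinement fixed point:
  B0 = {p0}
  B1 = {p1, p3, p4, p6, q1, q3, q4, q7}
  B2 = {p5, q6}
  B3 = {p2, q5}
  B4 = {q0}
  B5 = {q2}
p0 ∈ B0, q0 ∈ B4 → different blocks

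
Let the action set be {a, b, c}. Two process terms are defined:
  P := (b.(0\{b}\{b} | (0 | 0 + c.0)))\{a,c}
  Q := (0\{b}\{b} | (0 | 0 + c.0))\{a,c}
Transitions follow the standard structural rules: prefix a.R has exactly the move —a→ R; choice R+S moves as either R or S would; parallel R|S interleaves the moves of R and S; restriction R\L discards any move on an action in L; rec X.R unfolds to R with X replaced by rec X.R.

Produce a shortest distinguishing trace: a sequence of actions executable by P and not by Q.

P's transition system — 2 states:
  p0 = (b.(0\{b}\{b} | (0 | 0 + c.0)))\{a,c} has moves —b→ p1
  p1 = (0\{b}\{b} | (0 | 0 + c.0))\{a,c} has moves ·
Q's transition system — 1 states:
  q0 = (0\{b}\{b} | (0 | 0 + c.0))\{a,c} has moves ·
Trace ⟨b⟩ through P, begin at {p0}:
  step 1 (b): {p1}
  P completes σ.
Trace ⟨b⟩ through Q, begin at {q0}:
  step 1 (b): ∅  — Q cannot continue

b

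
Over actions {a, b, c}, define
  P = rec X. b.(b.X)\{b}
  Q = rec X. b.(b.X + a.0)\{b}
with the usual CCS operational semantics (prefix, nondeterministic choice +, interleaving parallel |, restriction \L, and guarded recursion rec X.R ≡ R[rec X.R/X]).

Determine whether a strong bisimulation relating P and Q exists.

P ≁ Q

P's transition system — 2 states:
  u0 = rec X. b.(b.X)\{b} → —b→ u1
  u1 = (b.(rec X. b.(b.X)\{b}))\{b} → deadlocked
Q's transition system — 3 states:
  v0 = rec X. b.(b.X + a.0)\{b} → —b→ v1
  v1 = (b.(rec X. b.(b.X + a.0)\{b}) + a.0)\{b} → —a→ v2
  v2 = 0\{b} → deadlocked
Bisimilarity quotient blocks:
  B0 = {u0}
  B1 = {u1, v2}
  B2 = {v0}
  B3 = {v1}
u0 ∈ B0, v0 ∈ B2 → different blocks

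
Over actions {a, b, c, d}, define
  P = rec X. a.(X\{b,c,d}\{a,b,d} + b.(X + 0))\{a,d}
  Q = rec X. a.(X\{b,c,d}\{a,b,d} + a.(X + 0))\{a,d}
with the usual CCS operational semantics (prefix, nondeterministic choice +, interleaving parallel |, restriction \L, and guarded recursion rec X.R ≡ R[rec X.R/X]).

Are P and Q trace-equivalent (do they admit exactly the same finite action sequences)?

P's transition system — 3 states:
  p0 = rec X. a.(X\{b,c,d}\{a,b,d} + b.(X + 0))\{a,d} has moves --a--▸ p1
  p1 = ((rec X. a.(X\{b,c,d}\{a,b,d} + b.(X + 0))\{a,d})\{b,c,d}\{a,b,d} + b.((rec X. a.(X\{b,c,d}\{a,b,d} + b.(X + 0))\{a,d}) + 0))\{a,d} has moves --b--▸ p2
  p2 = ((rec X. a.(X\{b,c,d}\{a,b,d} + b.(X + 0))\{a,d}) + 0)\{a,d} has moves deadlocked
Q's transition system — 2 states:
  q0 = rec X. a.(X\{b,c,d}\{a,b,d} + a.(X + 0))\{a,d} has moves --a--▸ q1
  q1 = ((rec X. a.(X\{b,c,d}\{a,b,d} + a.(X + 0))\{a,d})\{b,c,d}\{a,b,d} + a.((rec X. a.(X\{b,c,d}\{a,b,d} + a.(X + 0))\{a,d}) + 0))\{a,d} has moves deadlocked
Trace ⟨ab⟩ through P, begin at {p0}:
  after a @ step 1: {p1}
  after b @ step 2: {p2}
  — P admits the full trace.
Trace ⟨ab⟩ through Q, begin at {q0}:
  after a @ step 1: {q1}
  after b @ step 2: ∅ (Q stuck)

NO — witness ⟨ab⟩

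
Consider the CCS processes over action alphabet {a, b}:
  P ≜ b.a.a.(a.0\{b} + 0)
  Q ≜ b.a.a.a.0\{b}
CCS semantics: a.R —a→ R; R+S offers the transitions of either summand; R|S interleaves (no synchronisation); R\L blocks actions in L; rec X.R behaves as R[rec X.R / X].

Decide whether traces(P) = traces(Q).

trace-equivalent

LTS(P): 5 reachable states
  p0 = b.a.a.(a.0\{b} + 0) has moves --b--▸ p1
  p1 = a.a.(a.0\{b} + 0) has moves --a--▸ p2
  p2 = a.(a.0\{b} + 0) has moves --a--▸ p3
  p3 = a.0\{b} + 0 has moves --a--▸ p4
  p4 = 0\{b} has moves ∅
LTS(Q): 5 reachable states
  q0 = b.a.a.a.0\{b} has moves --b--▸ q1
  q1 = a.a.a.0\{b} has moves --a--▸ q2
  q2 = a.a.0\{b} has moves --a--▸ q3
  q3 = a.0\{b} has moves --a--▸ q4
  q4 = 0\{b} has moves ∅
Coarsest stable partition (strong bisimilarity classes):
  B0 = {p0, q0}
  B1 = {p1, q1}
  B2 = {p2, q2}
  B3 = {p3, q3}
  B4 = {p4, q4}
p0 ∈ B0, q0 ∈ B0 → same block
Bisimilar ⇒ trace-equivalent.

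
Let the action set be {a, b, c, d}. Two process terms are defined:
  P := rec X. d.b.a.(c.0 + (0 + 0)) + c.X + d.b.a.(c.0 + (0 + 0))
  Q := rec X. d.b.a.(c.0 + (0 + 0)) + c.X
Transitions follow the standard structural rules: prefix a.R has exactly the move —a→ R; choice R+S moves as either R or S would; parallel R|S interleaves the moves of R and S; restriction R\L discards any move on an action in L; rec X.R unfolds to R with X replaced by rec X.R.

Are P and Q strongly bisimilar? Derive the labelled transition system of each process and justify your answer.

LTS(P): 5 reachable states
  u0 = rec X. d.b.a.(c.0 + (0 + 0)) + c.X + d.b.a.(c.0 + (0 + 0)) has moves --c--▸ u0, --d--▸ u1
  u1 = b.a.(c.0 + (0 + 0)) has moves --b--▸ u2
  u2 = a.(c.0 + (0 + 0)) has moves --a--▸ u3
  u3 = c.0 + (0 + 0) has moves --c--▸ u4
  u4 = 0 has moves ∅
LTS(Q): 5 reachable states
  v0 = rec X. d.b.a.(c.0 + (0 + 0)) + c.X has moves --c--▸ v0, --d--▸ v1
  v1 = b.a.(c.0 + (0 + 0)) has moves --b--▸ v2
  v2 = a.(c.0 + (0 + 0)) has moves --a--▸ v3
  v3 = c.0 + (0 + 0) has moves --c--▸ v4
  v4 = 0 has moves ∅
Partition-refinement fixed point:
  B0 = {u0, v0}
  B1 = {u1, v1}
  B2 = {u2, v2}
  B3 = {u3, v3}
  B4 = {u4, v4}
u0 ∈ B0, v0 ∈ B0 → same block

P ~ Q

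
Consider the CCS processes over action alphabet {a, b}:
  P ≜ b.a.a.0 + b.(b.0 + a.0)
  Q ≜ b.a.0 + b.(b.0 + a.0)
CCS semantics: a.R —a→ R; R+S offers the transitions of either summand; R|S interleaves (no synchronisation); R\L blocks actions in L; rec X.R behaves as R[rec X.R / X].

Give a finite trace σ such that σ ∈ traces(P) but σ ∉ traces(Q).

LTS(P): 5 reachable states
  u0 = b.a.a.0 + b.(b.0 + a.0) ⊢ —b→ u1, —b→ u2
  u1 = a.a.0 ⊢ —a→ u3
  u2 = b.0 + a.0 ⊢ —a→ u4, —b→ u4
  u3 = a.0 ⊢ —a→ u4
  u4 = 0 ⊢ stopped
LTS(Q): 4 reachable states
  v0 = b.a.0 + b.(b.0 + a.0) ⊢ —b→ v1, —b→ v2
  v1 = a.0 ⊢ —a→ v3
  v2 = b.0 + a.0 ⊢ —a→ v3, —b→ v3
  v3 = 0 ⊢ stopped
Run σ = ⟨baa⟩ on P: start {u0}
  after b @ step 1: {u1, u2}
  after a @ step 2: {u3, u4}
  after a @ step 3: {u4}
  — P admits the full trace.
Run σ = ⟨baa⟩ on Q: start {v0}
  after b @ step 1: {v1, v2}
  after a @ step 2: {v3}
  after a @ step 3: ∅  — Q cannot continue

baa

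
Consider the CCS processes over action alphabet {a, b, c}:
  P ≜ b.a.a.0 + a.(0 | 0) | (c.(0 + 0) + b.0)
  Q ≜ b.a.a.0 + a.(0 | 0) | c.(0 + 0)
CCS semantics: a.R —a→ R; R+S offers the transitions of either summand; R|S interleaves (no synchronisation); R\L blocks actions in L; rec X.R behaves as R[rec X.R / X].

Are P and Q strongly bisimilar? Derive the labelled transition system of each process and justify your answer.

LTS(P): 9 reachable states
  u0 = b.a.a.0 + a.(0 | 0) | (c.(0 + 0) + b.0) has moves ··a··> u1, ··b··> u2, ··b··> u3, ··c··> u4
  u1 = 0 | 0 | (c.(0 + 0) + b.0) has moves ··b··> u5, ··c··> u6
  u2 = a.(0 | 0) | 0 has moves ··a··> u5
  u3 = a.a.0 has moves ··a··> u7
  u4 = a.(0 | 0) | (0 + 0) has moves ··a··> u6
  u5 = 0 | 0 | 0 has moves (no moves)
  u6 = 0 | 0 | (0 + 0) has moves (no moves)
  u7 = a.0 has moves ··a··> u8
  u8 = 0 has moves (no moves)
LTS(Q): 7 reachable states
  v0 = b.a.a.0 + a.(0 | 0) | c.(0 + 0) has moves ··a··> v1, ··b··> v2, ··c··> v3
  v1 = 0 | 0 | c.(0 + 0) has moves ··c··> v4
  v2 = a.a.0 has moves ··a··> v5
  v3 = a.(0 | 0) | (0 + 0) has moves ··a··> v4
  v4 = 0 | 0 | (0 + 0) has moves (no moves)
  v5 = a.0 has moves ··a··> v6
  v6 = 0 has moves (no moves)
Partition-refinement fixed point:
  B0 = {u0}
  B1 = {u2, u4, u7, v3, v5}
  B2 = {u5, u6, u8, v4, v6}
  B3 = {u1}
  B4 = {u3, v2}
  B5 = {v0}
  B6 = {v1}
u0 ∈ B0, v0 ∈ B5 → different blocks

P ≁ Q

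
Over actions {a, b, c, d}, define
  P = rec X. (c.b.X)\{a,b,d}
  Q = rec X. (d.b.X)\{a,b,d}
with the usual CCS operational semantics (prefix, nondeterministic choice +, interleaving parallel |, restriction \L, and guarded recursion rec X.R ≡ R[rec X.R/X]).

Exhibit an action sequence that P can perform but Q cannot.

Reachable graph of P (2 states):
  u0 = rec X. (c.b.X)\{a,b,d} :: -c-> u1
  u1 = (b.(rec X. (c.b.X)\{a,b,d}))\{a,b,d} :: ∅
Reachable graph of Q (1 states):
  v0 = rec X. (d.b.X)\{a,b,d} :: ∅
Run σ = ⟨c⟩ on P: start {u0}
  step 1 (c): {u1}
  — P admits the full trace.
Run σ = ⟨c⟩ on Q: start {v0}
  step 1 (c): ∅  — Q cannot continue

c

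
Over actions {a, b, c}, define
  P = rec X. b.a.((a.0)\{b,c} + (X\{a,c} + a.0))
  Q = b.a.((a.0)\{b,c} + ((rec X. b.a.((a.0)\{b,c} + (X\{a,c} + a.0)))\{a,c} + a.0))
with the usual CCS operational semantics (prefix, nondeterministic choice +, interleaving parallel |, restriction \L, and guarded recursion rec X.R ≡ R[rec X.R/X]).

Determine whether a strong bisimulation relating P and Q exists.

P's transition system — 6 states:
  s0 = rec X. b.a.((a.0)\{b,c} + (X\{a,c} + a.0)) | —b→ s1
  s1 = a.((a.0)\{b,c} + ((rec X. b.a.((a.0)\{b,c} + (X\{a,c} + a.0)))\{a,c} + a.0)) | —a→ s2
  s2 = (a.0)\{b,c} + ((rec X. b.a.((a.0)\{b,c} + (X\{a,c} + a.0)))\{a,c} + a.0) | —a→ s3, —a→ s4, —b→ s5
  s3 = 0 | stopped
  s4 = 0\{b,c} | stopped
  s5 = (a.((a.0)\{b,c} + ((rec X. b.a.((a.0)\{b,c} + (X\{a,c} + a.0)))\{a,c} + a.0)))\{a,c} | stopped
Q's transition system — 6 states:
  t0 = b.a.((a.0)\{b,c} + ((rec X. b.a.((a.0)\{b,c} + (X\{a,c} + a.0)))\{a,c} + a.0)) | —b→ t1
  t1 = a.((a.0)\{b,c} + ((rec X. b.a.((a.0)\{b,c} + (X\{a,c} + a.0)))\{a,c} + a.0)) | —a→ t2
  t2 = (a.0)\{b,c} + ((rec X. b.a.((a.0)\{b,c} + (X\{a,c} + a.0)))\{a,c} + a.0) | —a→ t3, —a→ t4, —b→ t5
  t3 = 0 | stopped
  t4 = 0\{b,c} | stopped
  t5 = (a.((a.0)\{b,c} + ((rec X. b.a.((a.0)\{b,c} + (X\{a,c} + a.0)))\{a,c} + a.0)))\{a,c} | stopped
Partition-refinement fixed point:
  B0 = {s0, t0}
  B1 = {s1, t1}
  B2 = {s2, t2}
  B3 = {s3, s4, s5, t3, t4, t5}
s0 ∈ B0, t0 ∈ B0 → same block

P ~ Q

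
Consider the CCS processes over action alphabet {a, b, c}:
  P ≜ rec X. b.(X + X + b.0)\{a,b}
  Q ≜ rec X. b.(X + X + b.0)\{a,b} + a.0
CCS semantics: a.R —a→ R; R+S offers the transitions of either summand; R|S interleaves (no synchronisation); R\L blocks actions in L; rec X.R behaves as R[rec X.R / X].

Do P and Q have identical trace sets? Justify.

trace-distinct — witness ⟨a⟩

P's transition system — 2 states:
  m0 = rec X. b.(X + X + b.0)\{a,b} ⊢ -b-> m1
  m1 = ((rec X. b.(X + X + b.0)\{a,b}) + (rec X. b.(X + X + b.0)\{a,b}) + b.0)\{a,b} ⊢ ·
Q's transition system — 3 states:
  n0 = rec X. b.(X + X + b.0)\{a,b} + a.0 ⊢ -a-> n1, -b-> n2
  n1 = 0 ⊢ ·
  n2 = ((rec X. b.(X + X + b.0)\{a,b} + a.0) + (rec X. b.(X + X + b.0)\{a,b} + a.0) + b.0)\{a,b} ⊢ ·
Trace ⟨a⟩ through Q, begin at {n0}:
  [1] a ⇒ {n1}
  — Q admits the full trace.
Trace ⟨a⟩ through P, begin at {m0}:
  [1] a ⇒ ∅  — P cannot continue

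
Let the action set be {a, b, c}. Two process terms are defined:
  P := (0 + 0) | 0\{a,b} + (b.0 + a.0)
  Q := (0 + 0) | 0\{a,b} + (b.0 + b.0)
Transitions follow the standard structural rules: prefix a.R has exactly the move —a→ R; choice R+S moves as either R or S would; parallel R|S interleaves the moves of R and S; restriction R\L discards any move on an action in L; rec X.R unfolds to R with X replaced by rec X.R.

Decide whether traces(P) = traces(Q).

NO — witness ⟨a⟩

Reachable graph of P (2 states):
  u0 = (0 + 0) | 0\{a,b} + (b.0 + a.0) :: =a=> u1, =b=> u1
  u1 = 0 :: ·
Reachable graph of Q (2 states):
  v0 = (0 + 0) | 0\{a,b} + (b.0 + b.0) :: =b=> v1
  v1 = 0 :: ·
Trace ⟨a⟩ through P, begin at {u0}:
  after a @ step 1: {u1}
  P completes σ.
Trace ⟨a⟩ through Q, begin at {v0}:
  after a @ step 1: ∅  — Q cannot continue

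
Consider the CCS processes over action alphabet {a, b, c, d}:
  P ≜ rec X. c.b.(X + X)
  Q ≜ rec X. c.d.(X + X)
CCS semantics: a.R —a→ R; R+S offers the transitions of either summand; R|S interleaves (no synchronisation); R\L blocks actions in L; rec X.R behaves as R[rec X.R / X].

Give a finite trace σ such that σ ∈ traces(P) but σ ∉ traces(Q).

P's transition system — 3 states:
  p0 = rec X. c.b.(X + X) ⊢ =c=> p1
  p1 = b.((rec X. c.b.(X + X)) + (rec X. c.b.(X + X))) ⊢ =b=> p2
  p2 = (rec X. c.b.(X + X)) + (rec X. c.b.(X + X)) ⊢ =c=> p1
Q's transition system — 3 states:
  q0 = rec X. c.d.(X + X) ⊢ =c=> q1
  q1 = d.((rec X. c.d.(X + X)) + (rec X. c.d.(X + X))) ⊢ =d=> q2
  q2 = (rec X. c.d.(X + X)) + (rec X. c.d.(X + X)) ⊢ =c=> q1
Trace ⟨cb⟩ through P, begin at {p0}:
  step 1 (c): {p1}
  step 2 (b): {p2}
  — P admits the full trace.
Trace ⟨cb⟩ through Q, begin at {q0}:
  step 1 (c): {q1}
  step 2 (b): no successor for Q

cb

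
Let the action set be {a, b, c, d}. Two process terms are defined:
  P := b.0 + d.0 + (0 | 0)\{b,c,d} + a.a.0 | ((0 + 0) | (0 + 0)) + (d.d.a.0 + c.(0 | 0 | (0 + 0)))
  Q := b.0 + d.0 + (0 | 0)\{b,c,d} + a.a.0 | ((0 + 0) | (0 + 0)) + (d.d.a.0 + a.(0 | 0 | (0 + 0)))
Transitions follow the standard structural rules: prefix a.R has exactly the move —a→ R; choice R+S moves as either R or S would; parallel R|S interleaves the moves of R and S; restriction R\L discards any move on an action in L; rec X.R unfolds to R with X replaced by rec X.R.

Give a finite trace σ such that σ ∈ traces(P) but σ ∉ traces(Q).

c

LTS(P): 7 reachable states
  s0 = b.0 + d.0 + (0 | 0)\{b,c,d} + a.a.0 | ((0 + 0) | (0 + 0)) + (d.d.a.0 + c.(0 | 0 | (0 + 0))) → —a→ s1, —b→ s2, —c→ s3, —d→ s2, —d→ s4
  s1 = a.0 | ((0 + 0) | (0 + 0)) → —a→ s5
  s2 = 0 → (no moves)
  s3 = 0 | 0 | (0 + 0) → (no moves)
  s4 = d.a.0 → —d→ s6
  s5 = 0 | ((0 + 0) | (0 + 0)) → (no moves)
  s6 = a.0 → —a→ s2
LTS(Q): 7 reachable states
  t0 = b.0 + d.0 + (0 | 0)\{b,c,d} + a.a.0 | ((0 + 0) | (0 + 0)) + (d.d.a.0 + a.(0 | 0 | (0 + 0))) → —a→ t1, —a→ t2, —b→ t3, —d→ t3, —d→ t4
  t1 = 0 | 0 | (0 + 0) → (no moves)
  t2 = a.0 | ((0 + 0) | (0 + 0)) → —a→ t5
  t3 = 0 → (no moves)
  t4 = d.a.0 → —d→ t6
  t5 = 0 | ((0 + 0) | (0 + 0)) → (no moves)
  t6 = a.0 → —a→ t3
Run σ = ⟨c⟩ on P: start {s0}
  after c @ step 1: {s3}
  — P admits the full trace.
Run σ = ⟨c⟩ on Q: start {t0}
  after c @ step 1: ∅  — Q cannot continue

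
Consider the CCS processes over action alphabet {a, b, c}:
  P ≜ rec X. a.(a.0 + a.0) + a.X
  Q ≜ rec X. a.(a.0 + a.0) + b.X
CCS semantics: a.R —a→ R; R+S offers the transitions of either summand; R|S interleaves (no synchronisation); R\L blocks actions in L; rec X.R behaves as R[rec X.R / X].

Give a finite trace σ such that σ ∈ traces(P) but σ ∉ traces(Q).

aaa

Reachable graph of P (3 states):
  p0 = rec X. a.(a.0 + a.0) + a.X → —a→ p0, —a→ p1
  p1 = a.0 + a.0 → —a→ p2
  p2 = 0 → deadlocked
Reachable graph of Q (3 states):
  q0 = rec X. a.(a.0 + a.0) + b.X → —a→ q1, —b→ q0
  q1 = a.0 + a.0 → —a→ q2
  q2 = 0 → deadlocked
Executing aaa from P (initial set {p0}):
  [1] a ⇒ {p0, p1}
  [2] a ⇒ {p0, p1, p2}
  [3] a ⇒ {p0, p1, p2}
  — P admits the full trace.
Executing aaa from Q (initial set {q0}):
  [1] a ⇒ {q1}
  [2] a ⇒ {q2}
  [3] a ⇒ no successor for Q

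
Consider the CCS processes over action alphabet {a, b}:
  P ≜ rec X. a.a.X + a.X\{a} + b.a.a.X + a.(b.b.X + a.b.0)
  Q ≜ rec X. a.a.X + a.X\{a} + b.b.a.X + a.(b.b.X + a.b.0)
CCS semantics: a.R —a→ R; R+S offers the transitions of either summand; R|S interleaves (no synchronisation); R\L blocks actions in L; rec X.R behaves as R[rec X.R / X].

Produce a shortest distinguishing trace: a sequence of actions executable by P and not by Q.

ba

LTS(P): 9 reachable states
  u0 = rec X. a.a.X + a.X\{a} + b.a.a.X + a.(b.b.X + a.b.0) → ··a··> u1, ··a··> u2, ··a··> u3, ··b··> u4
  u1 = (rec X. a.a.X + a.X\{a} + b.a.a.X + a.(b.b.X + a.b.0))\{a} → ··b··> u5
  u2 = a.(rec X. a.a.X + a.X\{a} + b.a.a.X + a.(b.b.X + a.b.0)) → ··a··> u0
  u3 = b.b.(rec X. a.a.X + a.X\{a} + b.a.a.X + a.(b.b.X + a.b.0)) + a.b.0 → ··a··> u6, ··b··> u7
  u4 = a.a.(rec X. a.a.X + a.X\{a} + b.a.a.X + a.(b.b.X + a.b.0)) → ··a··> u2
  u5 = (a.a.(rec X. a.a.X + a.X\{a} + b.a.a.X + a.(b.b.X + a.b.0)))\{a} → ·
  u6 = b.0 → ··b··> u8
  u7 = b.(rec X. a.a.X + a.X\{a} + b.a.a.X + a.(b.b.X + a.b.0)) → ··b··> u0
  u8 = 0 → ·
LTS(Q): 10 reachable states
  v0 = rec X. a.a.X + a.X\{a} + b.b.a.X + a.(b.b.X + a.b.0) → ··a··> v1, ··a··> v2, ··a··> v3, ··b··> v4
  v1 = (rec X. a.a.X + a.X\{a} + b.b.a.X + a.(b.b.X + a.b.0))\{a} → ··b··> v5
  v2 = a.(rec X. a.a.X + a.X\{a} + b.b.a.X + a.(b.b.X + a.b.0)) → ··a··> v0
  v3 = b.b.(rec X. a.a.X + a.X\{a} + b.b.a.X + a.(b.b.X + a.b.0)) + a.b.0 → ··a··> v6, ··b··> v7
  v4 = b.a.(rec X. a.a.X + a.X\{a} + b.b.a.X + a.(b.b.X + a.b.0)) → ··b··> v2
  v5 = (b.a.(rec X. a.a.X + a.X\{a} + b.b.a.X + a.(b.b.X + a.b.0)))\{a} → ··b··> v8
  v6 = b.0 → ··b··> v9
  v7 = b.(rec X. a.a.X + a.X\{a} + b.b.a.X + a.(b.b.X + a.b.0)) → ··b··> v0
  v8 = (a.(rec X. a.a.X + a.X\{a} + b.b.a.X + a.(b.b.X + a.b.0)))\{a} → ·
  v9 = 0 → ·
Executing ba from P (initial set {u0}):
  step 1 (b): {u4}
  step 2 (a): {u2}
  P completes σ.
Executing ba from Q (initial set {v0}):
  step 1 (b): {v4}
  step 2 (a): no successor for Q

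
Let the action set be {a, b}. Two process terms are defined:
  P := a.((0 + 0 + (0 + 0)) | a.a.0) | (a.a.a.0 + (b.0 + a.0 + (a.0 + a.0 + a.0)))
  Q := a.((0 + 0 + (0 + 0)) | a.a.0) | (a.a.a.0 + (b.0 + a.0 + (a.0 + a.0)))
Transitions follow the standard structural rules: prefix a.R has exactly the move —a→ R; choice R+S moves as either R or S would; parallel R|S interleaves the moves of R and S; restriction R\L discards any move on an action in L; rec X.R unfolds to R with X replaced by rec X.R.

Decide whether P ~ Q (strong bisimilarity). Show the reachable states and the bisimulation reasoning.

P's transition system — 16 states:
  u0 = a.((0 + 0 + (0 + 0)) | a.a.0) | (a.a.a.0 + (b.0 + a.0 + (a.0 + a.0 + a.0))) has moves --a--▸ u1, --a--▸ u2, --a--▸ u3, --b--▸ u2
  u1 = (0 + 0 + (0 + 0)) | a.a.0 | (a.a.a.0 + (b.0 + a.0 + (a.0 + a.0 + a.0))) has moves --a--▸ u4, --a--▸ u5, --a--▸ u6, --b--▸ u5
  u2 = a.((0 + 0 + (0 + 0)) | a.a.0) | 0 has moves --a--▸ u5
  u3 = a.((0 + 0 + (0 + 0)) | a.a.0) | a.a.0 has moves --a--▸ u6, --a--▸ u7
  u4 = (0 + 0 + (0 + 0)) | a.0 | (a.a.a.0 + (b.0 + a.0 + (a.0 + a.0 + a.0))) has moves --a--▸ u10, --a--▸ u8, --a--▸ u9, --b--▸ u9
  u5 = (0 + 0 + (0 + 0)) | a.a.0 | 0 has moves --a--▸ u9
  u6 = (0 + 0 + (0 + 0)) | a.a.0 | a.a.0 has moves --a--▸ u10, --a--▸ u11
  u7 = a.((0 + 0 + (0 + 0)) | a.a.0) | a.0 has moves --a--▸ u11, --a--▸ u2
  u8 = (0 + 0 + (0 + 0)) | 0 | (a.a.a.0 + (b.0 + a.0 + (a.0 + a.0 + a.0))) has moves --a--▸ u12, --a--▸ u13, --b--▸ u12
  u9 = (0 + 0 + (0 + 0)) | a.0 | 0 has moves --a--▸ u12
  u10 = (0 + 0 + (0 + 0)) | a.0 | a.a.0 has moves --a--▸ u13, --a--▸ u14
  u11 = (0 + 0 + (0 + 0)) | a.a.0 | a.0 has moves --a--▸ u14, --a--▸ u5
  u12 = (0 + 0 + (0 + 0)) | 0 | 0 has moves ∅
  u13 = (0 + 0 + (0 + 0)) | 0 | a.a.0 has moves --a--▸ u15
  u14 = (0 + 0 + (0 + 0)) | a.0 | a.0 has moves --a--▸ u15, --a--▸ u9
  u15 = (0 + 0 + (0 + 0)) | 0 | a.0 has moves --a--▸ u12
Q's transition system — 16 states:
  v0 = a.((0 + 0 + (0 + 0)) | a.a.0) | (a.a.a.0 + (b.0 + a.0 + (a.0 + a.0))) has moves --a--▸ v1, --a--▸ v2, --a--▸ v3, --b--▸ v2
  v1 = (0 + 0 + (0 + 0)) | a.a.0 | (a.a.a.0 + (b.0 + a.0 + (a.0 + a.0))) has moves --a--▸ v4, --a--▸ v5, --a--▸ v6, --b--▸ v5
  v2 = a.((0 + 0 + (0 + 0)) | a.a.0) | 0 has moves --a--▸ v5
  v3 = a.((0 + 0 + (0 + 0)) | a.a.0) | a.a.0 has moves --a--▸ v6, --a--▸ v7
  v4 = (0 + 0 + (0 + 0)) | a.0 | (a.a.a.0 + (b.0 + a.0 + (a.0 + a.0))) has moves --a--▸ v10, --a--▸ v8, --a--▸ v9, --b--▸ v9
  v5 = (0 + 0 + (0 + 0)) | a.a.0 | 0 has moves --a--▸ v9
  v6 = (0 + 0 + (0 + 0)) | a.a.0 | a.a.0 has moves --a--▸ v10, --a--▸ v11
  v7 = a.((0 + 0 + (0 + 0)) | a.a.0) | a.0 has moves --a--▸ v11, --a--▸ v2
  v8 = (0 + 0 + (0 + 0)) | 0 | (a.a.a.0 + (b.0 + a.0 + (a.0 + a.0))) has moves --a--▸ v12, --a--▸ v13, --b--▸ v12
  v9 = (0 + 0 + (0 + 0)) | a.0 | 0 has moves --a--▸ v12
  v10 = (0 + 0 + (0 + 0)) | a.0 | a.a.0 has moves --a--▸ v13, --a--▸ v14
  v11 = (0 + 0 + (0 + 0)) | a.a.0 | a.0 has moves --a--▸ v14, --a--▸ v5
  v12 = (0 + 0 + (0 + 0)) | 0 | 0 has moves ∅
  v13 = (0 + 0 + (0 + 0)) | 0 | a.a.0 has moves --a--▸ v15
  v14 = (0 + 0 + (0 + 0)) | a.0 | a.0 has moves --a--▸ v15, --a--▸ v9
  v15 = (0 + 0 + (0 + 0)) | 0 | a.0 has moves --a--▸ v12
Bisimilarity quotient blocks:
  B0 = {u0, v0}
  B1 = {u10, u11, u2, v10, v11, v2}
  B2 = {u13, u14, u5, v13, v14, v5}
  B3 = {u15, u9, v15, v9}
  B4 = {u12, v12}
  B5 = {u1, v1}
  B6 = {u4, v4}
  B7 = {u8, v8}
  B8 = {u6, u7, v6, v7}
  B9 = {u3, v3}
u0 ∈ B0, v0 ∈ B0 → same block

P ~ Q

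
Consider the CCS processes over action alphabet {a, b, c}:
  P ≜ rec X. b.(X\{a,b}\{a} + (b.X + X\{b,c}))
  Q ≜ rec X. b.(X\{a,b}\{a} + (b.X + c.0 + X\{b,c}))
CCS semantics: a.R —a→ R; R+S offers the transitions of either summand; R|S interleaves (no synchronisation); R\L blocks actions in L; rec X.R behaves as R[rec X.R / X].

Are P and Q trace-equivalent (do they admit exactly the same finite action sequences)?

LTS(P): 2 reachable states
  p0 = rec X. b.(X\{a,b}\{a} + (b.X + X\{b,c})) ⊢ --b--▸ p1
  p1 = (rec X. b.(X\{a,b}\{a} + (b.X + X\{b,c})))\{a,b}\{a} + (b.(rec X. b.(X\{a,b}\{a} + (b.X + X\{b,c}))) + (rec X. b.(X\{a,b}\{a} + (b.X + X\{b,c})))\{b,c}) ⊢ --b--▸ p0
LTS(Q): 3 reachable states
  q0 = rec X. b.(X\{a,b}\{a} + (b.X + c.0 + X\{b,c})) ⊢ --b--▸ q1
  q1 = (rec X. b.(X\{a,b}\{a} + (b.X + c.0 + X\{b,c})))\{a,b}\{a} + (b.(rec X. b.(X\{a,b}\{a} + (b.X + c.0 + X\{b,c}))) + c.0 + (rec X. b.(X\{a,b}\{a} + (b.X + c.0 + X\{b,c})))\{b,c}) ⊢ --b--▸ q0, --c--▸ q2
  q2 = 0 ⊢ (no moves)
Trace ⟨bc⟩ through Q, begin at {q0}:
  step 1 (b): {q1}
  step 2 (c): {q2}
  Q completes σ.
Trace ⟨bc⟩ through P, begin at {p0}:
  step 1 (b): {p1}
  step 2 (c): ∅ (P stuck)

traces(P) ≠ traces(Q) — witness ⟨bc⟩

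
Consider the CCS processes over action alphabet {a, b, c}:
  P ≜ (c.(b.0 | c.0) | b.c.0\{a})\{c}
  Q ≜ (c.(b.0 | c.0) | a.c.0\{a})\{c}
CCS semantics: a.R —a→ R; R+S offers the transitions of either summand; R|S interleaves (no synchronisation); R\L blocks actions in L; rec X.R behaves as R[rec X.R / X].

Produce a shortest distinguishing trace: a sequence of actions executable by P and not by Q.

LTS(P): 2 reachable states
  s0 = (c.(b.0 | c.0) | b.c.0\{a})\{c} ⊢ --b--▸ s1
  s1 = (c.(b.0 | c.0) | c.0\{a})\{c} ⊢ (no moves)
LTS(Q): 2 reachable states
  t0 = (c.(b.0 | c.0) | a.c.0\{a})\{c} ⊢ --a--▸ t1
  t1 = (c.(b.0 | c.0) | c.0\{a})\{c} ⊢ (no moves)
Run σ = ⟨b⟩ on P: start {s0}
  step 1 (b): {s1}
  P completes σ.
Run σ = ⟨b⟩ on Q: start {t0}
  step 1 (b): no successor for Q

b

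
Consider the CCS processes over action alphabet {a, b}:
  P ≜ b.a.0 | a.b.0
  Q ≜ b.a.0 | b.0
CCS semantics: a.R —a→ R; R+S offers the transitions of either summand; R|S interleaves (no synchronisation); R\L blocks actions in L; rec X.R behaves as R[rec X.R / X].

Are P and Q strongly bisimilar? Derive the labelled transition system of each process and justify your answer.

Reachable graph of P (9 states):
  m0 = b.a.0 | a.b.0 → --a--▸ m1, --b--▸ m2
  m1 = b.a.0 | b.0 → --b--▸ m3, --b--▸ m4
  m2 = a.0 | a.b.0 → --a--▸ m3, --a--▸ m5
  m3 = a.0 | b.0 → --a--▸ m6, --b--▸ m7
  m4 = b.a.0 | 0 → --b--▸ m7
  m5 = 0 | a.b.0 → --a--▸ m6
  m6 = 0 | b.0 → --b--▸ m8
  m7 = a.0 | 0 → --a--▸ m8
  m8 = 0 | 0 → deadlocked
Reachable graph of Q (6 states):
  n0 = b.a.0 | b.0 → --b--▸ n1, --b--▸ n2
  n1 = a.0 | b.0 → --a--▸ n3, --b--▸ n4
  n2 = b.a.0 | 0 → --b--▸ n4
  n3 = 0 | b.0 → --b--▸ n5
  n4 = a.0 | 0 → --a--▸ n5
  n5 = 0 | 0 → deadlocked
Bisimilarity quotient blocks:
  B0 = {m0}
  B1 = {m2}
  B2 = {m3, n1}
  B3 = {m6, n3}
  B4 = {m8, n5}
  B5 = {m7, n4}
  B6 = {m5}
  B7 = {m1, n0}
  B8 = {m4, n2}
m0 ∈ B0, n0 ∈ B7 → different blocks

P ≁ Q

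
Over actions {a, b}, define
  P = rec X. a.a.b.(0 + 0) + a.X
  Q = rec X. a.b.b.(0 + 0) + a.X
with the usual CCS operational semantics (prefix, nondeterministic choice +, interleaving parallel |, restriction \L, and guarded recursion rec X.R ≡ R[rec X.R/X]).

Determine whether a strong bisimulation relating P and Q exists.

Reachable graph of P (4 states):
  p0 = rec X. a.a.b.(0 + 0) + a.X | ··a··> p0, ··a··> p1
  p1 = a.b.(0 + 0) | ··a··> p2
  p2 = b.(0 + 0) | ··b··> p3
  p3 = 0 + 0 | ∅
Reachable graph of Q (4 states):
  q0 = rec X. a.b.b.(0 + 0) + a.X | ··a··> q0, ··a··> q1
  q1 = b.b.(0 + 0) | ··b··> q2
  q2 = b.(0 + 0) | ··b··> q3
  q3 = 0 + 0 | ∅
Coarsest stable partition (strong bisimilarity classes):
  B0 = {p0}
  B1 = {p1}
  B2 = {p2, q2}
  B3 = {p3, q3}
  B4 = {q0}
  B5 = {q1}
p0 ∈ B0, q0 ∈ B4 → different blocks

not bisimilar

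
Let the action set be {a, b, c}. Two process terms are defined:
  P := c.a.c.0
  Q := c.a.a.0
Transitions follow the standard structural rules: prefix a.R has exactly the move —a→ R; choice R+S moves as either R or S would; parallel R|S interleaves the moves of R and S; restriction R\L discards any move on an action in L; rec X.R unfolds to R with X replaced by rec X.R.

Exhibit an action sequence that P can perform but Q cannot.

LTS(P): 4 reachable states
  u0 = c.a.c.0 :: ··c··> u1
  u1 = a.c.0 :: ··a··> u2
  u2 = c.0 :: ··c··> u3
  u3 = 0 :: deadlocked
LTS(Q): 4 reachable states
  v0 = c.a.a.0 :: ··c··> v1
  v1 = a.a.0 :: ··a··> v2
  v2 = a.0 :: ··a··> v3
  v3 = 0 :: deadlocked
Run σ = ⟨cac⟩ on P: start {u0}
  after c @ step 1: {u1}
  after a @ step 2: {u2}
  after c @ step 3: {u3}
  P completes σ.
Run σ = ⟨cac⟩ on Q: start {v0}
  after c @ step 1: {v1}
  after a @ step 2: {v2}
  after c @ step 3: ∅ (Q stuck)

cac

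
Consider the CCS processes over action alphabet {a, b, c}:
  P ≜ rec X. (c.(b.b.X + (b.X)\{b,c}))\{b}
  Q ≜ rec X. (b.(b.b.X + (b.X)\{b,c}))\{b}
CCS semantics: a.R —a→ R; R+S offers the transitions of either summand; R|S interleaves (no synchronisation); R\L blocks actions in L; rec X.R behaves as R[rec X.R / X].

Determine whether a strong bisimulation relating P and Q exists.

not bisimilar

Reachable graph of P (2 states):
  p0 = rec X. (c.(b.b.X + (b.X)\{b,c}))\{b} :: —c→ p1
  p1 = (b.b.(rec X. (c.(b.b.X + (b.X)\{b,c}))\{b}) + (b.(rec X. (c.(b.b.X + (b.X)\{b,c}))\{b}))\{b,c})\{b} :: stopped
Reachable graph of Q (1 states):
  q0 = rec X. (b.(b.b.X + (b.X)\{b,c}))\{b} :: stopped
Bisimilarity quotient blocks:
  B0 = {p0}
  B1 = {p1, q0}
p0 ∈ B0, q0 ∈ B1 → different blocks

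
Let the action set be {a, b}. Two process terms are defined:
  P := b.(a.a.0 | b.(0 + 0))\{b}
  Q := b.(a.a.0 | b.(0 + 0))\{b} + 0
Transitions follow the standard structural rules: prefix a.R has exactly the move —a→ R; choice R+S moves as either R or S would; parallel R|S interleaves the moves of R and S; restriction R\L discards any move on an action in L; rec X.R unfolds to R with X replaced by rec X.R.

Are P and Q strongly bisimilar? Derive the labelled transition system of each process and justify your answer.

P's transition system — 4 states:
  m0 = b.(a.a.0 | b.(0 + 0))\{b} ⊢ —b→ m1
  m1 = (a.a.0 | b.(0 + 0))\{b} ⊢ —a→ m2
  m2 = (a.0 | b.(0 + 0))\{b} ⊢ —a→ m3
  m3 = (0 | b.(0 + 0))\{b} ⊢ ∅
Q's transition system — 4 states:
  n0 = b.(a.a.0 | b.(0 + 0))\{b} + 0 ⊢ —b→ n1
  n1 = (a.a.0 | b.(0 + 0))\{b} ⊢ —a→ n2
  n2 = (a.0 | b.(0 + 0))\{b} ⊢ —a→ n3
  n3 = (0 | b.(0 + 0))\{b} ⊢ ∅
Partition-refinement fixed point:
  B0 = {m0, n0}
  B1 = {m1, n1}
  B2 = {m2, n2}
  B3 = {m3, n3}
m0 ∈ B0, n0 ∈ B0 → same block

bisimilar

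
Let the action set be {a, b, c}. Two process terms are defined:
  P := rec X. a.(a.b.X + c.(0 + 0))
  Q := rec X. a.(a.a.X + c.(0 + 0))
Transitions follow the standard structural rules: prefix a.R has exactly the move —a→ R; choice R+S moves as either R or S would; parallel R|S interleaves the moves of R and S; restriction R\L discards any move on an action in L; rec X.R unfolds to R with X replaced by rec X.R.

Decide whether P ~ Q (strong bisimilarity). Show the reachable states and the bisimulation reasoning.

P's transition system — 4 states:
  p0 = rec X. a.(a.b.X + c.(0 + 0)) :: -a-> p1
  p1 = a.b.(rec X. a.(a.b.X + c.(0 + 0))) + c.(0 + 0) :: -a-> p2, -c-> p3
  p2 = b.(rec X. a.(a.b.X + c.(0 + 0))) :: -b-> p0
  p3 = 0 + 0 :: ·
Q's transition system — 4 states:
  q0 = rec X. a.(a.a.X + c.(0 + 0)) :: -a-> q1
  q1 = a.a.(rec X. a.(a.a.X + c.(0 + 0))) + c.(0 + 0) :: -a-> q2, -c-> q3
  q2 = a.(rec X. a.(a.a.X + c.(0 + 0))) :: -a-> q0
  q3 = 0 + 0 :: ·
Bisimilarity quotient blocks:
  B0 = {p0}
  B1 = {p1}
  B2 = {p2}
  B3 = {p3, q3}
  B4 = {q0}
  B5 = {q1}
  B6 = {q2}
p0 ∈ B0, q0 ∈ B4 → different blocks

not bisimilar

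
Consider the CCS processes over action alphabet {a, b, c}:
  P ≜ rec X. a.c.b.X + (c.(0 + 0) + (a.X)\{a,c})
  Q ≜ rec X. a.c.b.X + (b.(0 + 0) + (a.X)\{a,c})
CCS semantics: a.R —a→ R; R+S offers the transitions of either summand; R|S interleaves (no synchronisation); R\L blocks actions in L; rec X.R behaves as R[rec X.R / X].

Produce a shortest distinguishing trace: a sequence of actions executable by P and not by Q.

c

Reachable graph of P (4 states):
  m0 = rec X. a.c.b.X + (c.(0 + 0) + (a.X)\{a,c}) :: =a=> m1, =c=> m2
  m1 = c.b.(rec X. a.c.b.X + (c.(0 + 0) + (a.X)\{a,c})) :: =c=> m3
  m2 = 0 + 0 :: ∅
  m3 = b.(rec X. a.c.b.X + (c.(0 + 0) + (a.X)\{a,c})) :: =b=> m0
Reachable graph of Q (4 states):
  n0 = rec X. a.c.b.X + (b.(0 + 0) + (a.X)\{a,c}) :: =a=> n1, =b=> n2
  n1 = c.b.(rec X. a.c.b.X + (b.(0 + 0) + (a.X)\{a,c})) :: =c=> n3
  n2 = 0 + 0 :: ∅
  n3 = b.(rec X. a.c.b.X + (b.(0 + 0) + (a.X)\{a,c})) :: =b=> n0
Executing c from P (initial set {m0}):
  after c @ step 1: {m2}
  — P admits the full trace.
Executing c from Q (initial set {n0}):
  after c @ step 1: ∅  — Q cannot continue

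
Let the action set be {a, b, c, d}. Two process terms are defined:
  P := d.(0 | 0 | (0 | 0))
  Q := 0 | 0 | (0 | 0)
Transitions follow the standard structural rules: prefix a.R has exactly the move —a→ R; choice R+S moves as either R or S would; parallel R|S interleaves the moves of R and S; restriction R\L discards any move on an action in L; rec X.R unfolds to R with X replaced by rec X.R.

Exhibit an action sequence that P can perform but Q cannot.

d

P's transition system — 2 states:
  s0 = d.(0 | 0 | (0 | 0)) :: —d→ s1
  s1 = 0 | 0 | (0 | 0) :: (no moves)
Q's transition system — 1 states:
  t0 = 0 | 0 | (0 | 0) :: (no moves)
Run σ = ⟨d⟩ on P: start {s0}
  step 1 (d): {s1}
  ✓ P
Run σ = ⟨d⟩ on Q: start {t0}
  step 1 (d): ∅  — Q cannot continue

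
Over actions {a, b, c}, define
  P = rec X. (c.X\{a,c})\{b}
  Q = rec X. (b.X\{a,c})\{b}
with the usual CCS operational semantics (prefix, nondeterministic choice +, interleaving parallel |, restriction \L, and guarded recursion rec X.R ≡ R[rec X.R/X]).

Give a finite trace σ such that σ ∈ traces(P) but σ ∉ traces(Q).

P's transition system — 2 states:
  p0 = rec X. (c.X\{a,c})\{b} → —c→ p1
  p1 = (rec X. (c.X\{a,c})\{b})\{a,c}\{b} → stopped
Q's transition system — 1 states:
  q0 = rec X. (b.X\{a,c})\{b} → stopped
Trace ⟨c⟩ through P, begin at {p0}:
  [1] c ⇒ {p1}
  P completes σ.
Trace ⟨c⟩ through Q, begin at {q0}:
  [1] c ⇒ ∅ (Q stuck)

c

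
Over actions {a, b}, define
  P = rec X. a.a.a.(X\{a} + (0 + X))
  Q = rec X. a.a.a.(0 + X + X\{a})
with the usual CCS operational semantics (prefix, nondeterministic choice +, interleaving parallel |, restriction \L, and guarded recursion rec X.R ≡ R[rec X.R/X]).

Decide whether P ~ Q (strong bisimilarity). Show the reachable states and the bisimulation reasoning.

YES

Reachable graph of P (4 states):
  p0 = rec X. a.a.a.(X\{a} + (0 + X)) → —a→ p1
  p1 = a.a.((rec X. a.a.a.(X\{a} + (0 + X)))\{a} + (0 + (rec X. a.a.a.(X\{a} + (0 + X))))) → —a→ p2
  p2 = a.((rec X. a.a.a.(X\{a} + (0 + X)))\{a} + (0 + (rec X. a.a.a.(X\{a} + (0 + X))))) → —a→ p3
  p3 = (rec X. a.a.a.(X\{a} + (0 + X)))\{a} + (0 + (rec X. a.a.a.(X\{a} + (0 + X)))) → —a→ p1
Reachable graph of Q (4 states):
  q0 = rec X. a.a.a.(0 + X + X\{a}) → —a→ q1
  q1 = a.a.(0 + (rec X. a.a.a.(0 + X + X\{a})) + (rec X. a.a.a.(0 + X + X\{a}))\{a}) → —a→ q2
  q2 = a.(0 + (rec X. a.a.a.(0 + X + X\{a})) + (rec X. a.a.a.(0 + X + X\{a}))\{a}) → —a→ q3
  q3 = 0 + (rec X. a.a.a.(0 + X + X\{a})) + (rec X. a.a.a.(0 + X + X\{a}))\{a} → —a→ q1
Coarsest stable partition (strong bisimilarity classes):
  B0 = {p0, p1, p2, p3, q0, q1, q2, q3}
p0 ∈ B0, q0 ∈ B0 → same block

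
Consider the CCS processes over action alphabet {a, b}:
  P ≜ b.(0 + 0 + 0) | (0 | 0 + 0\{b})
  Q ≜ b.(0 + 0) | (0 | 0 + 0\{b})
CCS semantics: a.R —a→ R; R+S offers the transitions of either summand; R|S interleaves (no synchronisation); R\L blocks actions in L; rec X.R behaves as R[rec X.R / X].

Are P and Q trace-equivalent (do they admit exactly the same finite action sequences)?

YES

Reachable graph of P (2 states):
  m0 = b.(0 + 0 + 0) | (0 | 0 + 0\{b}) | ··b··> m1
  m1 = (0 + 0 + 0) | (0 | 0 + 0\{b}) | deadlocked
Reachable graph of Q (2 states):
  n0 = b.(0 + 0) | (0 | 0 + 0\{b}) | ··b··> n1
  n1 = (0 + 0) | (0 | 0 + 0\{b}) | deadlocked
Bisimilarity quotient blocks:
  B0 = {m0, n0}
  B1 = {m1, n1}
m0 ∈ B0, n0 ∈ B0 → same block
Bisimilar ⇒ trace-equivalent.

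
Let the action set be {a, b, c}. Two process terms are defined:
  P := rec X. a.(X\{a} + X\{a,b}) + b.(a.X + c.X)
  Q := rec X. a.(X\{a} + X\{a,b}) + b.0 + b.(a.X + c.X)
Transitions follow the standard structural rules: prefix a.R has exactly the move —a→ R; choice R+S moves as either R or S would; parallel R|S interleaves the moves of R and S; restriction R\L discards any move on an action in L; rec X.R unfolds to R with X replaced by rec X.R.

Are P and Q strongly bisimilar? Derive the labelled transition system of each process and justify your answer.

P ≁ Q

Reachable graph of P (5 states):
  p0 = rec X. a.(X\{a} + X\{a,b}) + b.(a.X + c.X) ⊢ -a-> p1, -b-> p2
  p1 = (rec X. a.(X\{a} + X\{a,b}) + b.(a.X + c.X))\{a} + (rec X. a.(X\{a} + X\{a,b}) + b.(a.X + c.X))\{a,b} ⊢ -b-> p3
  p2 = a.(rec X. a.(X\{a} + X\{a,b}) + b.(a.X + c.X)) + c.(rec X. a.(X\{a} + X\{a,b}) + b.(a.X + c.X)) ⊢ -a-> p0, -c-> p0
  p3 = (a.(rec X. a.(X\{a} + X\{a,b}) + b.(a.X + c.X)) + c.(rec X. a.(X\{a} + X\{a,b}) + b.(a.X + c.X)))\{a} ⊢ -c-> p4
  p4 = (rec X. a.(X\{a} + X\{a,b}) + b.(a.X + c.X))\{a} ⊢ -b-> p3
Reachable graph of Q (7 states):
  q0 = rec X. a.(X\{a} + X\{a,b}) + b.0 + b.(a.X + c.X) ⊢ -a-> q1, -b-> q2, -b-> q3
  q1 = (rec X. a.(X\{a} + X\{a,b}) + b.0 + b.(a.X + c.X))\{a} + (rec X. a.(X\{a} + X\{a,b}) + b.0 + b.(a.X + c.X))\{a,b} ⊢ -b-> q4, -b-> q5
  q2 = 0 ⊢ ∅
  q3 = a.(rec X. a.(X\{a} + X\{a,b}) + b.0 + b.(a.X + c.X)) + c.(rec X. a.(X\{a} + X\{a,b}) + b.0 + b.(a.X + c.X)) ⊢ -a-> q0, -c-> q0
  q4 = (a.(rec X. a.(X\{a} + X\{a,b}) + b.0 + b.(a.X + c.X)) + c.(rec X. a.(X\{a} + X\{a,b}) + b.0 + b.(a.X + c.X)))\{a} ⊢ -c-> q6
  q5 = 0\{a} ⊢ ∅
  q6 = (rec X. a.(X\{a} + X\{a,b}) + b.0 + b.(a.X + c.X))\{a} ⊢ -b-> q4, -b-> q5
Bisimilarity quotient blocks:
  B0 = {p0}
  B1 = {p1, p4}
  B2 = {p3}
  B3 = {p2}
  B4 = {q0}
  B5 = {q3}
  B6 = {q1, q6}
  B7 = {q2, q5}
  B8 = {q4}
p0 ∈ B0, q0 ∈ B4 → different blocks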